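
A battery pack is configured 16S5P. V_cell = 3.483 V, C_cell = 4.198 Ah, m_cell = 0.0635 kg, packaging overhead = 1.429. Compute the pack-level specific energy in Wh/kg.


Step 1: V_pack = 16 * 3.483 = 55.728 V
Step 2: C_pack = 5 * 4.198 = 20.99 Ah
Step 3: E_pack = V_pack * C_pack = 55.728 * 20.99 = 1169.7 Wh
Step 4: m_pack = 16 * 5 * 0.0635 * 1.429 = 7.2593 kg
Step 5: ED = E_pack / m_pack = 1169.7 / 7.2593 = 161.1 Wh/kg

161.1 Wh/kg


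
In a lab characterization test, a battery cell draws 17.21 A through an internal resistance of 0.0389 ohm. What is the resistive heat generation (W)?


Q = I^2 * R = 17.21^2 * 0.0389 = 11.52 W

11.52 W


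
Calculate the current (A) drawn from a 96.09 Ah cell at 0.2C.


At 0.2C: I = 0.2 * 96.09 Ah = 19.218 A

19.218 A


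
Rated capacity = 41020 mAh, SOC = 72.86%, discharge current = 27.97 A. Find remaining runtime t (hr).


Convert: C_total = 41020 mAh = 41.02 Ah
Step 1: remaining = SOC/100 * C_total = 72.86/100 * 41.02 = 29.887 Ah
Step 2: t = remaining / I = 29.887 / 27.97 = 1.069 hr

1.069 hr


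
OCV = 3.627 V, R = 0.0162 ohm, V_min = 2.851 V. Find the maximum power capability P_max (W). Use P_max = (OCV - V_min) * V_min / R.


P_max = (OCV - V_min) * V_min / R = (3.627 - 2.851) * 2.851 / 0.0162 = 0.776 * 2.851 / 0.0162 = 136.6 W

136.6 W


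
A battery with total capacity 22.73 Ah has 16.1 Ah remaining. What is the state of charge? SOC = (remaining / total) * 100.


SOC% = 16.1 / 22.73 * 100 = 70.83%

70.83%


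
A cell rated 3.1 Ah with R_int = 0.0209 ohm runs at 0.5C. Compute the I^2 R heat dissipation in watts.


Step 1: I = C_rate * capacity = 0.5 * 3.1 = 1.55 A
Step 2: Q = I^2 * R = 1.55^2 * 0.0209 = 2.4025 * 0.0209 = 0.05021 W

0.05021 W


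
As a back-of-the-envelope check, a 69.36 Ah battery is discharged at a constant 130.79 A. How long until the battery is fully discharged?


t = capacity / current = 69.36 / 130.79 = 0.5303 hr

0.5303 hr


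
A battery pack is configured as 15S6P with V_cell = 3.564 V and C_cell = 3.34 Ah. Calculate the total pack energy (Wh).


V_pack = 15 * 3.564 = 53.46 V
C_pack = 6 * 3.34 = 20.04 Ah
E = V_pack * C_pack = 53.46 * 20.04 = 1071 Wh

1071 Wh


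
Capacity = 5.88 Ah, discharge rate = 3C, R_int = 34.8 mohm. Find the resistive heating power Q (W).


Convert: R = 34.8 mohm = 0.0348 ohm
Step 1: I = C_rate * capacity = 3 * 5.88 = 17.64 A
Step 2: Q = I^2 * R = 17.64^2 * 0.0348 = 311.17 * 0.0348 = 10.83 W

10.83 W


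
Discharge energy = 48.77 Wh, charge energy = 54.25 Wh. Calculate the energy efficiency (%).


eta_e = E_dis / E_chg * 100 = 48.77 / 54.25 * 100 = 89.90%

89.90%


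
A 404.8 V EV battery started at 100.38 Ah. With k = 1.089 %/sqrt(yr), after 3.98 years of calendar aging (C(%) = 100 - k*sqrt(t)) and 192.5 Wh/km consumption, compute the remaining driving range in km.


Step 1: capacity retention = 100 - 1.089 * sqrt(3.98) = 100 - 1.089 * 1.995 = 97.827%
Step 2: C_now = 100.38 * 97.827/100 = 98.199 Ah
Step 3: E_pack = V * C_now = 404.8 * 98.199 = 39751 Wh
Step 4: range = E_pack / consumption = 39751 / 192.5 = 206.5 km

206.5 km


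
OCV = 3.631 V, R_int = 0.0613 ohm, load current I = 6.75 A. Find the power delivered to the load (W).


Step 1: V_terminal = OCV - I*R = 3.631 - 6.75 * 0.0613 = 3.2172 V
Step 2: P_out = V_terminal * I = 3.2172 * 6.75 = 21.72 W

21.72 W


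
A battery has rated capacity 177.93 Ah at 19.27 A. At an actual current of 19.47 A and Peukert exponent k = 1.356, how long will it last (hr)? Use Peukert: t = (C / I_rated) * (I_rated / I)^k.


t_rated = C / I_rated = 177.93 / 19.27 = 9.2335 hr
(I_rated/I)^k = (0.98973)^1.356 = 0.9861
t = t_rated * (I_rated/I)^k = 9.2335 * 0.9861 = 9.105 hr

9.105 hr


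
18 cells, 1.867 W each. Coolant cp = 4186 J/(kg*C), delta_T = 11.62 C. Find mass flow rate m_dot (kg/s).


Q_total = 18 * 1.867 = 33.606 W
m_dot = Q_total / (cp * dT) = 33.606 / (4186 * 11.62) = 6.909e-04 kg/s

6.909e-04 kg/s


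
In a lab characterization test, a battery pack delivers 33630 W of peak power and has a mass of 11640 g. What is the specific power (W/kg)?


Convert: m = 11640 g = 11.64 kg
Specific power = 33630 W / 11.64 kg = 2889 W/kg

2889 W/kg


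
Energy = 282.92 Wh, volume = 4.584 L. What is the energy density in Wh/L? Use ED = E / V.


ED = E / V = 282.92 / 4.584 = 61.72 Wh/L

61.72 Wh/L


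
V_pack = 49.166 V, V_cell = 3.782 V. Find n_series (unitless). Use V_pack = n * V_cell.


n = V_pack / V_cell = 49.166 / 3.782 = 13

13


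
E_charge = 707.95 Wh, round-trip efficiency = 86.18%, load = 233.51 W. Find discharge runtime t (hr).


Step 1: E_discharge = eta/100 * E_charge = 86.18/100 * 707.95 = 610.11 Wh
Step 2: t = E_discharge / P = 610.11 / 233.51 = 2.613 hr

2.613 hr


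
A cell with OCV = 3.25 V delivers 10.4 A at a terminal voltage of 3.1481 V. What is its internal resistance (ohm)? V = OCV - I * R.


R = (OCV - V) / I = (3.25 - 3.1481) / 10.4 = 0.009798 ohm

0.009798 ohm


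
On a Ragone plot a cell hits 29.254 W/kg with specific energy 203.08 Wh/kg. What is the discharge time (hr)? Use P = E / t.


t = E / P = 203.08 / 29.254 = 6.942 hr

6.942 hr


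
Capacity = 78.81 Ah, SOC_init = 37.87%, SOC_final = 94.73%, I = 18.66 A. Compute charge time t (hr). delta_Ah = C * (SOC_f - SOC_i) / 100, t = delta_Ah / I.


Step 1: dSOC = 94.73% - 37.87% = 56.86%
Step 2: delta_Ah = 78.81 * 56.86 / 100 = 44.811 Ah
Step 3: t = 44.811 / 18.66 = 2.401 hr

2.401 hr


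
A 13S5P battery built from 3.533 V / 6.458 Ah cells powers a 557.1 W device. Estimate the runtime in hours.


Step 1: E_pack = Ns * V_cell * Np * C_cell = 13 * 3.533 * 5 * 6.458 = 1483 Wh
Step 2: t = E_pack / P = 1483 / 557.1 = 2.662 hr

2.662 hr


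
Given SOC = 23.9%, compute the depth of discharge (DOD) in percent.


Complement of SOC: DOD = 100% - 23.9% = 76.1%

76.1%


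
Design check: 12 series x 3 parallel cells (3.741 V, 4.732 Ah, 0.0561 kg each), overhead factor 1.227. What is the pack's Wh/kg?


Step 1: V_pack = 12 * 3.741 = 44.892 V
Step 2: C_pack = 3 * 4.732 = 14.196 Ah
Step 3: E_pack = V_pack * C_pack = 44.892 * 14.196 = 637.29 Wh
Step 4: m_pack = 12 * 3 * 0.0561 * 1.227 = 2.478 kg
Step 5: ED = E_pack / m_pack = 637.29 / 2.478 = 257.2 Wh/kg

257.2 Wh/kg


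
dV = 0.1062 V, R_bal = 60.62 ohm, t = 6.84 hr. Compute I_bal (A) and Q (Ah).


First, Ohm's law: I_bal = 0.1062 V / 60.62 ohm = 0.0017519 A
Then Q = I * t = 0.0017519 A * 6.84 hr = 0.01198 Ah

I=0.0017519 A, Q=0.01198 Ah


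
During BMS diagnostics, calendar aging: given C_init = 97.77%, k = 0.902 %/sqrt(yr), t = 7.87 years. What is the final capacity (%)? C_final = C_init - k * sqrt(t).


Step 1: sqrt(7.87 yr) = 2.8054
Step 2: drop = 0.902 * 2.8054 = 2.5305
Step 3: C_final = 97.77 - 2.5305 = 95.24%

95.24%


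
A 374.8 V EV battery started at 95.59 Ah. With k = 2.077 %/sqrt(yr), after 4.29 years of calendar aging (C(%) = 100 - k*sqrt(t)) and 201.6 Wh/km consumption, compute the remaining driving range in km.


Step 1: capacity retention = 100 - 2.077 * sqrt(4.29) = 100 - 2.077 * 2.0712 = 95.698%
Step 2: C_now = 95.59 * 95.698/100 = 91.478 Ah
Step 3: E_pack = V * C_now = 374.8 * 91.478 = 34286 Wh
Step 4: range = E_pack / consumption = 34286 / 201.6 = 170.1 km

170.1 km


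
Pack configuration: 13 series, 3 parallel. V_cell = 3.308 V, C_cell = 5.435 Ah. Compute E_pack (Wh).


E = Ns * Vcell * Np * Ccell = 13 * 3.308 * 3 * 5.435 = 701.2 Wh

701.2 Wh


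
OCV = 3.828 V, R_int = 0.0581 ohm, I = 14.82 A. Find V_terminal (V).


IR drop = 14.82 * 0.0581 = 0.86104 V
V = 3.828 - 0.86104 = 2.967 V

2.967 V


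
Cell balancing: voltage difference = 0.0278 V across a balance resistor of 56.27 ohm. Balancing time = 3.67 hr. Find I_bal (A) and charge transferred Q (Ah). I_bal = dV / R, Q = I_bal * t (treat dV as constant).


I_bal = dV / R = 0.0278 / 56.27 = 4.9405e-04 A
Q = I_bal * t = 4.9405e-04 * 3.67 = 0.001813 Ah

I=4.9405e-04 A, Q=0.001813 Ah


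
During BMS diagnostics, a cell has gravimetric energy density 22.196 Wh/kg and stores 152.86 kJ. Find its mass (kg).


Convert: E = 152.86 kJ = 42.461 Wh
m = E / ED = 42.461 / 22.196 = 1.913 kg

1.913 kg


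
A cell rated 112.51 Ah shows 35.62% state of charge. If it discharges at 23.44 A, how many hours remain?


Step 1: remaining = SOC/100 * C_total = 35.62/100 * 112.51 = 40.076 Ah
Step 2: t = remaining / I = 40.076 / 23.44 = 1.710 hr

1.710 hr


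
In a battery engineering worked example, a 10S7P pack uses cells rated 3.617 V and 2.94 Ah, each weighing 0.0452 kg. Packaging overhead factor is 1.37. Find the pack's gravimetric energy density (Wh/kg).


Step 1: V_pack = 10 * 3.617 = 36.17 V
Step 2: C_pack = 7 * 2.94 = 20.58 Ah
Step 3: E_pack = V_pack * C_pack = 36.17 * 20.58 = 744.38 Wh
Step 4: m_pack = 10 * 7 * 0.0452 * 1.37 = 4.3347 kg
Step 5: ED = E_pack / m_pack = 744.38 / 4.3347 = 171.7 Wh/kg

171.7 Wh/kg


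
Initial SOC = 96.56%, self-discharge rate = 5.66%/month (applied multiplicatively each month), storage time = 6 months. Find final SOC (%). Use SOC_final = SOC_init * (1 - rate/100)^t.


Monthly retention factor = 1 - 5.66/100 = 0.9434
Over 6 months: factor^6 = 0.70498
SOC_final = 96.56 * 0.70498 = 68.07%

68.07%


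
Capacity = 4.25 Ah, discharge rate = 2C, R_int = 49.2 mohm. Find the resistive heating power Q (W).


Convert: R = 49.2 mohm = 0.0492 ohm
Step 1: I = C_rate * capacity = 2 * 4.25 = 8.5 A
Step 2: Q = I^2 * R = 8.5^2 * 0.0492 = 72.25 * 0.0492 = 3.555 W

3.555 W


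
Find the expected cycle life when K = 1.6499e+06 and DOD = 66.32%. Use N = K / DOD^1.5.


Step 1: DOD^1.5 = 66.32^1.5 = 540.09
Step 2: N = 1.6499e+06 / 540.09 = 3055 cycles

3055 cycles


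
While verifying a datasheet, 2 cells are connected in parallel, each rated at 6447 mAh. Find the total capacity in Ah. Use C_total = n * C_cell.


Convert: C_cell = 6447 mAh = 6.447 Ah
C_total = 2 * 6.447 = 12.894 Ah

12.894 Ah


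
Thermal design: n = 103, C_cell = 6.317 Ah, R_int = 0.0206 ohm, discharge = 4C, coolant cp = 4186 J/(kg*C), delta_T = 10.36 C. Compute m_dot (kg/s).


Step 1: I = 4 * 6.317 = 25.268 A
Step 2: Q_cell = I^2 * R = 25.268^2 * 0.0206 = 13.153 W
Step 3: Q_total = 103 * 13.153 = 1354.8 W
Step 4: m_dot = Q_total / (cp * dT) = 1354.8 / (4186 * 10.36) = 0.03124 kg/s

0.03124 kg/s


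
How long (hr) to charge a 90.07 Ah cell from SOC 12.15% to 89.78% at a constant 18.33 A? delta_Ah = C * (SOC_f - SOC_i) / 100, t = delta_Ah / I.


Step 1: dSOC = 89.78% - 12.15% = 77.63%
Step 2: delta_Ah = 90.07 * 77.63 / 100 = 69.921 Ah
Step 3: t = 69.921 / 18.33 = 3.815 hr

3.815 hr


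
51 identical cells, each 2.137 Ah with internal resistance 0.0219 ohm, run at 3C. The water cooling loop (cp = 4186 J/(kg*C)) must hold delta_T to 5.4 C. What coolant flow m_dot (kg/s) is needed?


Step 1: I = 3 * 2.137 = 6.411 A
Step 2: Q_cell = I^2 * R = 6.411^2 * 0.0219 = 0.90011 W
Step 3: Q_total = 51 * 0.90011 = 45.906 W
Step 4: m_dot = Q_total / (cp * dT) = 45.906 / (4186 * 5.4) = 0.002031 kg/s

0.002031 kg/s


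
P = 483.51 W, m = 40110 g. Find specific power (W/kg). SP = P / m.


Convert: m = 40110 g = 40.11 kg
SP = P / m = 483.51 / 40.11 = 12.05 W/kg

12.05 W/kg


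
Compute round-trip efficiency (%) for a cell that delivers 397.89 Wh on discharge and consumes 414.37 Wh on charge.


eta_e = E_dis / E_chg * 100 = 397.89 / 414.37 * 100 = 96.02%

96.02%


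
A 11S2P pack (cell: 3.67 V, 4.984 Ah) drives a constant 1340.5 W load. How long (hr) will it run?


Step 1: E_pack = Ns * V_cell * Np * C_cell = 11 * 3.67 * 2 * 4.984 = 402.41 Wh
Step 2: t = E_pack / P = 402.41 / 1340.5 = 0.3002 hr

0.3002 hr


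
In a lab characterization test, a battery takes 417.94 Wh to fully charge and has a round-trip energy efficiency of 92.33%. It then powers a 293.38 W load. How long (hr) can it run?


Step 1: E_discharge = eta/100 * E_charge = 92.33/100 * 417.94 = 385.88 Wh
Step 2: t = E_discharge / P = 385.88 / 293.38 = 1.315 hr

1.315 hr


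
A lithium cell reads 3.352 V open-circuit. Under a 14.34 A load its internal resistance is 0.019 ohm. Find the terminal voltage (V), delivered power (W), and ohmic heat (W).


Step 1: V_terminal = OCV - I*R = 3.352 - 14.34 * 0.019 = 3.0795 V
Step 2: P_out = V_terminal * I = 3.0795 * 14.34 = 44.16 W
Step 3: Q = I^2 * R = 14.34^2 * 0.019 = 3.907 W

V=3.0795 V, P=44.16 W, Q=3.907 W


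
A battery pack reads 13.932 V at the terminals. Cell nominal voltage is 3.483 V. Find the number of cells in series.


Rearranging: n = V_pack / V_cell = 13.932 / 3.483 = 4 cells

4


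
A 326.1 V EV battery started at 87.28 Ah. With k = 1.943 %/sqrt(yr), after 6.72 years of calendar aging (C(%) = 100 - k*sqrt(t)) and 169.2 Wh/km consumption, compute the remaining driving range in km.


Step 1: capacity retention = 100 - 1.943 * sqrt(6.72) = 100 - 1.943 * 2.5923 = 94.963%
Step 2: C_now = 87.28 * 94.963/100 = 82.884 Ah
Step 3: E_pack = V * C_now = 326.1 * 82.884 = 27028 Wh
Step 4: range = E_pack / consumption = 27028 / 169.2 = 159.7 km

159.7 km


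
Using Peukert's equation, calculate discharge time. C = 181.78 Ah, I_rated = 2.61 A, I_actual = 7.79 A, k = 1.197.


t_rated = C / I_rated = 181.78 / 2.61 = 69.648 hr
(I_rated/I)^k = (0.33504)^1.197 = 0.27011
t = t_rated * (I_rated/I)^k = 69.648 * 0.27011 = 18.81 hr

18.81 hr


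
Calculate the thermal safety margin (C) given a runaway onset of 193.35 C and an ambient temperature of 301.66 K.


Convert: T_ambient = 301.66 K = 28.51 C
margin = 193.35 - 28.51 = 164.84 C

164.84 C


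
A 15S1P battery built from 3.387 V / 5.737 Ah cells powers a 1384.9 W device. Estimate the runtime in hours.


Step 1: E_pack = Ns * V_cell * Np * C_cell = 15 * 3.387 * 1 * 5.737 = 291.47 Wh
Step 2: t = E_pack / P = 291.47 / 1384.9 = 0.2105 hr

0.2105 hr


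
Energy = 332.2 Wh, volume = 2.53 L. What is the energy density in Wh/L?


Volumetric ED = 332.2 Wh / 2.53 L = 131.3 Wh/L

131.3 Wh/L


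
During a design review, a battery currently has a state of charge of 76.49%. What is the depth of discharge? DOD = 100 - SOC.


Complement of SOC: DOD = 100% - 76.49% = 23.51%

23.51%


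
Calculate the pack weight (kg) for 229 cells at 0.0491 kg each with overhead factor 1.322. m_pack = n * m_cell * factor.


Cell mass sum = 229 * 0.0491 = 11.244 kg
With overhead 1.322: m_pack = 11.244 * 1.322 = 14.86 kg

14.86 kg


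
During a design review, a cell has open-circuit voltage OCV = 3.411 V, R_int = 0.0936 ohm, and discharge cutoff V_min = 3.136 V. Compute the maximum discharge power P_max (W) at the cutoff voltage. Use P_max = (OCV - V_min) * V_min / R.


P_max = (OCV - V_min) * V_min / R = (3.411 - 3.136) * 3.136 / 0.0936 = 0.275 * 3.136 / 0.0936 = 9.214 W

9.214 W


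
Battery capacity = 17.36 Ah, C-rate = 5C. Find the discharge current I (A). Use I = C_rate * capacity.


At 5C: I = 5 * 17.36 Ah = 86.8 A

86.8 A


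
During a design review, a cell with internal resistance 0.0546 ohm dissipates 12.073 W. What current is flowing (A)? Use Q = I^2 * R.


I = sqrt(Q / R) = sqrt(12.073 / 0.0546) = sqrt(221.12) = 14.87 A

14.87 A


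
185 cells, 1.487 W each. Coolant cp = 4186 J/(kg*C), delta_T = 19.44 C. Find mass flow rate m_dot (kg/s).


Q_total = 185 * 1.487 = 275.1 W
m_dot = Q_total / (cp * dT) = 275.1 / (4186 * 19.44) = 0.003381 kg/s

0.003381 kg/s


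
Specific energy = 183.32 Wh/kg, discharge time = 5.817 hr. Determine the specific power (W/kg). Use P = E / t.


P_specific = E / t = 183.32 / 5.817 = 31.51 W/kg

31.51 W/kg


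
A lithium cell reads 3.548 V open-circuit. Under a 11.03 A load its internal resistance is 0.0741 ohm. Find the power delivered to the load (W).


Step 1: V_terminal = OCV - I*R = 3.548 - 11.03 * 0.0741 = 2.7307 V
Step 2: P_out = V_terminal * I = 2.7307 * 11.03 = 30.12 W

30.12 W


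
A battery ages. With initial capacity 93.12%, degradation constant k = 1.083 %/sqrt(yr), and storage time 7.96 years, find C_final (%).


sqrt(t) = sqrt(7.96) = 2.8213
C_final = 93.12 - 1.083 * 2.8213 = 90.06%

90.06%


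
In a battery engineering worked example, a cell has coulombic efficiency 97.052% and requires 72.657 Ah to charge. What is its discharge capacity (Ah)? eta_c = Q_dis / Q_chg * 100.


Q_dis = eta/100 * Q_chg = 97.052/100 * 72.657 = 70.52 Ah

70.52 Ah


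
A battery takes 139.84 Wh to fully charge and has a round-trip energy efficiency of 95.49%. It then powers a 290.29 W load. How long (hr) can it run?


Step 1: E_discharge = eta/100 * E_charge = 95.49/100 * 139.84 = 133.53 Wh
Step 2: t = E_discharge / P = 133.53 / 290.29 = 0.4600 hr

0.4600 hr


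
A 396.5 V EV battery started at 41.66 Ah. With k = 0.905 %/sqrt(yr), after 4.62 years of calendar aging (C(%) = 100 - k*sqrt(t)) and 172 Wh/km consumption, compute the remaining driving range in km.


Step 1: capacity retention = 100 - 0.905 * sqrt(4.62) = 100 - 0.905 * 2.1494 = 98.055%
Step 2: C_now = 41.66 * 98.055/100 = 40.85 Ah
Step 3: E_pack = V * C_now = 396.5 * 40.85 = 16197 Wh
Step 4: range = E_pack / consumption = 16197 / 172 = 94.17 km

94.17 km


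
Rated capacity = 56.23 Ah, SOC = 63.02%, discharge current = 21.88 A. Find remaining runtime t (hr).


Step 1: remaining = SOC/100 * C_total = 63.02/100 * 56.23 = 35.436 Ah
Step 2: t = remaining / I = 35.436 / 21.88 = 1.620 hr

1.620 hr


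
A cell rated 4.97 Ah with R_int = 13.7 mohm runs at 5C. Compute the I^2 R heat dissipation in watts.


Convert: R = 13.7 mohm = 0.0137 ohm
Step 1: I = C_rate * capacity = 5 * 4.97 = 24.85 A
Step 2: Q = I^2 * R = 24.85^2 * 0.0137 = 617.52 * 0.0137 = 8.460 W

8.460 W


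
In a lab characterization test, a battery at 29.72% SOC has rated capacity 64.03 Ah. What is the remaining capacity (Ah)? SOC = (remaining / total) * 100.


remaining = SOC / 100 * total = 29.72 / 100 * 64.03 = 19.03 Ah

19.03 Ah


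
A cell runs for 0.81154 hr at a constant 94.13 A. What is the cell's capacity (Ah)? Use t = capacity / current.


C = I * t = 94.13 * 0.81154 = 76.39 Ah

76.39 Ah


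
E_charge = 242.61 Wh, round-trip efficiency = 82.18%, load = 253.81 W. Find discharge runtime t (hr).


Step 1: E_discharge = eta/100 * E_charge = 82.18/100 * 242.61 = 199.38 Wh
Step 2: t = E_discharge / P = 199.38 / 253.81 = 0.7855 hr

0.7855 hr


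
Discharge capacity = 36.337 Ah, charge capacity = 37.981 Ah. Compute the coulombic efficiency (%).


Coulombic efficiency = 36.337/37.981 * 100% = 95.67%

95.67%


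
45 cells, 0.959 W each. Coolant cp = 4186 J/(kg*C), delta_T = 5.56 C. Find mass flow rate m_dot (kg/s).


Step 1: Total heat Q = 45 * 0.959 W = 43.155 W
Step 2: denom = cp * dT = 4186 * 5.56 = 23274
Step 3: m_dot = 43.155 / 23274 = 0.001854 kg/s

0.001854 kg/s


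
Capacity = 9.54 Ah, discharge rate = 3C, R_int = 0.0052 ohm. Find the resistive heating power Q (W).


Step 1: I = C_rate * capacity = 3 * 9.54 = 28.62 A
Step 2: Q = I^2 * R = 28.62^2 * 0.0052 = 819.1 * 0.0052 = 4.259 W

4.259 W


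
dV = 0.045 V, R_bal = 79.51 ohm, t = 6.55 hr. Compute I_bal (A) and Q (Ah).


First, Ohm's law: I_bal = 0.045 V / 79.51 ohm = 5.6597e-04 A
Then Q = I * t = 5.6597e-04 A * 6.55 hr = 0.003707 Ah

I=5.6597e-04 A, Q=0.003707 Ah


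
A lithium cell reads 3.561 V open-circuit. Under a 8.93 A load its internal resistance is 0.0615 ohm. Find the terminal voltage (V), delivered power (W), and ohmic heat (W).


Step 1: V_terminal = OCV - I*R = 3.561 - 8.93 * 0.0615 = 3.0118 V
Step 2: P_out = V_terminal * I = 3.0118 * 8.93 = 26.90 W
Step 3: Q = I^2 * R = 8.93^2 * 0.0615 = 4.904 W

V=3.0118 V, P=26.90 W, Q=4.904 W


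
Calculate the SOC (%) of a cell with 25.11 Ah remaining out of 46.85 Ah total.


SOC = (remaining / total) * 100 = (25.11 / 46.85) * 100 = 53.60%

53.60%


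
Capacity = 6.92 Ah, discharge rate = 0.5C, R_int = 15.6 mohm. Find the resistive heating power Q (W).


Convert: R = 15.6 mohm = 0.0156 ohm
Step 1: I = C_rate * capacity = 0.5 * 6.92 = 3.46 A
Step 2: Q = I^2 * R = 3.46^2 * 0.0156 = 11.972 * 0.0156 = 0.1868 W

0.1868 W


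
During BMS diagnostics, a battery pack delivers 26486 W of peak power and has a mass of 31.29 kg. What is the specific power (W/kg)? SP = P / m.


Specific power = 26486 W / 31.29 kg = 846.5 W/kg

846.5 W/kg


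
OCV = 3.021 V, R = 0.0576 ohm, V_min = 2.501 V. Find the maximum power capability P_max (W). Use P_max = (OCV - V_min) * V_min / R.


dV = OCV - V_min = 0.52 V (so I_max = dV / R)
P_max = dV * V_min / R = 0.52 * 2.501 / 0.0576 = 22.58 W

22.58 W


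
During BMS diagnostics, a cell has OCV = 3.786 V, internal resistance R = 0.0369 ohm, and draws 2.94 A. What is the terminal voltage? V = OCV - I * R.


V = OCV - I*R = 3.786 - 2.94 * 0.0369 = 3.678 V

3.678 V


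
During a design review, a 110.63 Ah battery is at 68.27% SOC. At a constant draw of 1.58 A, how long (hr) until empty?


Step 1: remaining = SOC/100 * C_total = 68.27/100 * 110.63 = 75.527 Ah
Step 2: t = remaining / I = 75.527 / 1.58 = 47.80 hr

47.80 hr


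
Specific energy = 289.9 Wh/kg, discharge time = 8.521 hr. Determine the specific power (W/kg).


Specific power = 289.9 Wh/kg / 8.521 hr = 34.02 W/kg

34.02 W/kg


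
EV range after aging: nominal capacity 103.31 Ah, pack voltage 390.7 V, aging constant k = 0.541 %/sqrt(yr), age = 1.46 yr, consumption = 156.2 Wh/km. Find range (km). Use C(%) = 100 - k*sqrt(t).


Step 1: capacity retention = 100 - 0.541 * sqrt(1.46) = 100 - 0.541 * 1.2083 = 99.346%
Step 2: C_now = 103.31 * 99.346/100 = 102.63 Ah
Step 3: E_pack = V * C_now = 390.7 * 102.63 = 40098 Wh
Step 4: range = E_pack / consumption = 40098 / 156.2 = 256.7 km

256.7 km


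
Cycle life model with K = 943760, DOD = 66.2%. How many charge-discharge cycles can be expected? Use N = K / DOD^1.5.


Step 1: DOD^1.5 = 66.2^1.5 = 538.63
Step 2: N = 943760 / 538.63 = 1752 cycles

1752 cycles


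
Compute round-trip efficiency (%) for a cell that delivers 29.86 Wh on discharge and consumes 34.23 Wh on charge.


Round-trip efficiency = 29.86/34.23 * 100% = 87.23%

87.23%


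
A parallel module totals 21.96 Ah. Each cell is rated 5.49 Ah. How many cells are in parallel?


n = C_total / C_cell = 21.96 / 5.49 = 4

4


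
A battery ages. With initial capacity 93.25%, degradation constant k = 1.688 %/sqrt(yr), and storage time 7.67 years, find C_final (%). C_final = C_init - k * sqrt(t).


sqrt(t) = sqrt(7.67) = 2.7695
C_final = 93.25 - 1.688 * 2.7695 = 88.58%

88.58%


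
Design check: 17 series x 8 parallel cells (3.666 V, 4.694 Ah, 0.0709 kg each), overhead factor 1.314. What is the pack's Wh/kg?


Step 1: V_pack = 17 * 3.666 = 62.322 V
Step 2: C_pack = 8 * 4.694 = 37.552 Ah
Step 3: E_pack = V_pack * C_pack = 62.322 * 37.552 = 2340.3 Wh
Step 4: m_pack = 17 * 8 * 0.0709 * 1.314 = 12.67 kg
Step 5: ED = E_pack / m_pack = 2340.3 / 12.67 = 184.7 Wh/kg

184.7 Wh/kg


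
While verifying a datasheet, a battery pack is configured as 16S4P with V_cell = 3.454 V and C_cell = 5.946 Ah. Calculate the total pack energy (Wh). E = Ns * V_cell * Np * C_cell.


E = Ns * Vcell * Np * Ccell = 16 * 3.454 * 4 * 5.946 = 1314 Wh

1314 Wh


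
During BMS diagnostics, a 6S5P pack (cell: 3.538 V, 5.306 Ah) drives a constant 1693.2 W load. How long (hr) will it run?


Step 1: E_pack = Ns * V_cell * Np * C_cell = 6 * 3.538 * 5 * 5.306 = 563.18 Wh
Step 2: t = E_pack / P = 563.18 / 1693.2 = 0.3326 hr

0.3326 hr


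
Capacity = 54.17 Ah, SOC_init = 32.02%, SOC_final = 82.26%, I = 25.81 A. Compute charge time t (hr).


delta_Ah = 54.17 * (82.26 - 32.02) / 100 = 27.215 Ah
t = delta_Ah / I = 27.215 / 25.81 = 1.054 hr

1.054 hr


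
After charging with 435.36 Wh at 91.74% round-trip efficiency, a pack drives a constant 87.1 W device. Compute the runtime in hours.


Step 1: E_discharge = eta/100 * E_charge = 91.74/100 * 435.36 = 399.4 Wh
Step 2: t = E_discharge / P = 399.4 / 87.1 = 4.586 hr

4.586 hr


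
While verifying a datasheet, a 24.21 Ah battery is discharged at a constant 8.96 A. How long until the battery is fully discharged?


Runtime = 24.21 Ah / 8.96 A = 2.702 hr

2.702 hr


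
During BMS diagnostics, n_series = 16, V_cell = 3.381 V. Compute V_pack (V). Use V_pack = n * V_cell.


Series voltages add: 16 * 3.381 V = 54.096 V

54.096 V


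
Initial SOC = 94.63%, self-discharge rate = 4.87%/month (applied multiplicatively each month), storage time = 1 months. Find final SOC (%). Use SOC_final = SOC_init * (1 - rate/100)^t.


Monthly retention factor = 1 - 4.87/100 = 0.9513
Over 1 months: factor^1 = 0.9513
SOC_final = 94.63 * 0.9513 = 90.02%

90.02%


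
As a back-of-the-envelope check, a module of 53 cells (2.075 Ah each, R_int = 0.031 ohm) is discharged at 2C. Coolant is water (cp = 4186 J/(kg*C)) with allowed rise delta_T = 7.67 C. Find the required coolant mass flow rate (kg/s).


Step 1: I = 2 * 2.075 = 4.15 A
Step 2: Q_cell = I^2 * R = 4.15^2 * 0.031 = 0.5339 W
Step 3: Q_total = 53 * 0.5339 = 28.297 W
Step 4: m_dot = Q_total / (cp * dT) = 28.297 / (4186 * 7.67) = 8.813e-04 kg/s

8.813e-04 kg/s


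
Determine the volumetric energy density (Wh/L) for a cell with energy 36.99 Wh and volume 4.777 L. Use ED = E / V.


Volumetric ED = 36.99 Wh / 4.777 L = 7.743 Wh/L

7.743 Wh/L


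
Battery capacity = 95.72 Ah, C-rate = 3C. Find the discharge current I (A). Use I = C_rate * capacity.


I = C_rate * capacity = 3 * 95.72 = 287.16 A

287.16 A


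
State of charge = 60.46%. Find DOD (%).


DOD = 100 - SOC = 100 - 60.46 = 39.54%

39.54%


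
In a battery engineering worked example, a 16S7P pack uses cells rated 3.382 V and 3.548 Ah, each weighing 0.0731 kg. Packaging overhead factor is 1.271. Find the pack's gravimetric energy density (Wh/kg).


Step 1: V_pack = 16 * 3.382 = 54.112 V
Step 2: C_pack = 7 * 3.548 = 24.836 Ah
Step 3: E_pack = V_pack * C_pack = 54.112 * 24.836 = 1343.9 Wh
Step 4: m_pack = 16 * 7 * 0.0731 * 1.271 = 10.406 kg
Step 5: ED = E_pack / m_pack = 1343.9 / 10.406 = 129.1 Wh/kg

129.1 Wh/kg


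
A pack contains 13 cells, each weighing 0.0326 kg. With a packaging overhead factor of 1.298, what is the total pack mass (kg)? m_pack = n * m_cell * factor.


m_pack = n * m_cell * overhead = 13 * 0.0326 * 1.298 = 0.5501 kg

0.5501 kg


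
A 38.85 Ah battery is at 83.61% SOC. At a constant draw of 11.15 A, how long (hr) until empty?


Step 1: remaining = SOC/100 * C_total = 83.61/100 * 38.85 = 32.482 Ah
Step 2: t = remaining / I = 32.482 / 11.15 = 2.913 hr

2.913 hr


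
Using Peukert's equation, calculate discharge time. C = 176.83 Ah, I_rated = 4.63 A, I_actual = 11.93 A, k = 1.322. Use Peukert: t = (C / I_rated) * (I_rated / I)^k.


Step 1: t_rated = C / I_rated = 176.83 / 4.63 = 38.192 hr
Step 2: ratio = 4.63 / 11.93 = 0.3881
Step 3: ratio^k = 0.3881^1.322 = 0.28614
Step 4: t = t_rated * ratio^k = 38.192 * 0.28614 = 10.93 hr

10.93 hr


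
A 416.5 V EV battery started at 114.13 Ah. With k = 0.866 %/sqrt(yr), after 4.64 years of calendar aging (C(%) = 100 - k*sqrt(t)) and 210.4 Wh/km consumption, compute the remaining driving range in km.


Step 1: capacity retention = 100 - 0.866 * sqrt(4.64) = 100 - 0.866 * 2.1541 = 98.135%
Step 2: C_now = 114.13 * 98.135/100 = 112 Ah
Step 3: E_pack = V * C_now = 416.5 * 112 = 46648 Wh
Step 4: range = E_pack / consumption = 46648 / 210.4 = 221.7 km

221.7 km


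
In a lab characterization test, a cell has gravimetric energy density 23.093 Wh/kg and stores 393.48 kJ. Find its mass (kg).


Convert: E = 393.48 kJ = 109.3 Wh
m = E / ED = 109.3 / 23.093 = 4.733 kg

4.733 kg


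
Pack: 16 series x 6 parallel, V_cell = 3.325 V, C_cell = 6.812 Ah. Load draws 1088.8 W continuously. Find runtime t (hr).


Step 1: E_pack = Ns * V_cell * Np * C_cell = 16 * 3.325 * 6 * 6.812 = 2174.4 Wh
Step 2: t = E_pack / P = 2174.4 / 1088.8 = 1.997 hr

1.997 hr


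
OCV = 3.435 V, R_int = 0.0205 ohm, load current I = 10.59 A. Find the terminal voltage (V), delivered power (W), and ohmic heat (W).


Step 1: V_terminal = OCV - I*R = 3.435 - 10.59 * 0.0205 = 3.2179 V
Step 2: P_out = V_terminal * I = 3.2179 * 10.59 = 34.08 W
Step 3: Q = I^2 * R = 10.59^2 * 0.0205 = 2.299 W

V=3.2179 V, P=34.08 W, Q=2.299 W


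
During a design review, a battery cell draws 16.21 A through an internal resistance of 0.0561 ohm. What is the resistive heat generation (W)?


I^2 = 262.76
Q = 262.76 * 0.0561 = 14.74 W

14.74 W


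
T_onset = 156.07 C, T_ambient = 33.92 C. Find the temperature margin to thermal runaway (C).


Safety margin = 156.07 C - 33.92 C = 122.15 C

122.15 C


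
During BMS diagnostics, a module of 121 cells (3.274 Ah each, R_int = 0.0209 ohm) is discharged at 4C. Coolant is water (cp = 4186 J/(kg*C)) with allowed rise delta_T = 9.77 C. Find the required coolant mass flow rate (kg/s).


Step 1: I = 4 * 3.274 = 13.096 A
Step 2: Q_cell = I^2 * R = 13.096^2 * 0.0209 = 3.5845 W
Step 3: Q_total = 121 * 3.5845 = 433.72 W
Step 4: m_dot = Q_total / (cp * dT) = 433.72 / (4186 * 9.77) = 0.01061 kg/s

0.01061 kg/s


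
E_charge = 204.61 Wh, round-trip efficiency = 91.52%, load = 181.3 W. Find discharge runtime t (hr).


Step 1: E_discharge = eta/100 * E_charge = 91.52/100 * 204.61 = 187.26 Wh
Step 2: t = E_discharge / P = 187.26 / 181.3 = 1.033 hr

1.033 hr


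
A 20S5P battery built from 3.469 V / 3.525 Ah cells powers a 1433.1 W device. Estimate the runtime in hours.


Step 1: E_pack = Ns * V_cell * Np * C_cell = 20 * 3.469 * 5 * 3.525 = 1222.8 Wh
Step 2: t = E_pack / P = 1222.8 / 1433.1 = 0.8533 hr

0.8533 hr


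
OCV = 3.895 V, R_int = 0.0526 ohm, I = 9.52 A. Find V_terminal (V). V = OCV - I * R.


IR drop = 9.52 * 0.0526 = 0.50075 V
V = 3.895 - 0.50075 = 3.394 V

3.394 V


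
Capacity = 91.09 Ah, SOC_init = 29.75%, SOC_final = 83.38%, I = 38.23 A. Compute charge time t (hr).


delta_Ah = 91.09 * (83.38 - 29.75) / 100 = 48.852 Ah
t = delta_Ah / I = 48.852 / 38.23 = 1.278 hr

1.278 hr


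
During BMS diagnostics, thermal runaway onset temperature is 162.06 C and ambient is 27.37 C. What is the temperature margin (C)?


Safety margin = 162.06 C - 27.37 C = 134.69 C

134.69 C


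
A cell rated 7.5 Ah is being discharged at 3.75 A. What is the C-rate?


Rearranging: C_rate = 3.75 / 7.5 = 0.5C

0.5C


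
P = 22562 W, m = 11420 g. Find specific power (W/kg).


Convert: m = 11420 g = 11.42 kg
SP = P / m = 22562 / 11.42 = 1976 W/kg

1976 W/kg


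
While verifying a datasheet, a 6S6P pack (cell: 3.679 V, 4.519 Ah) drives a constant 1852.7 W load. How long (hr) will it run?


Step 1: E_pack = Ns * V_cell * Np * C_cell = 6 * 3.679 * 6 * 4.519 = 598.51 Wh
Step 2: t = E_pack / P = 598.51 / 1852.7 = 0.3230 hr

0.3230 hr


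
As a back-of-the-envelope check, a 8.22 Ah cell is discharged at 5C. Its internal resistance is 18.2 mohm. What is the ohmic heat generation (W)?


Convert: R = 18.2 mohm = 0.0182 ohm
Step 1: I = C_rate * capacity = 5 * 8.22 = 41.1 A
Step 2: Q = I^2 * R = 41.1^2 * 0.0182 = 1689.2 * 0.0182 = 30.74 W

30.74 W


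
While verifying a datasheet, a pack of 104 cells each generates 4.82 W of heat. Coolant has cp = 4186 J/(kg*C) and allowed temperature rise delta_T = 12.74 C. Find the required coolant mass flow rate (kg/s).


Step 1: Total heat Q = 104 * 4.82 W = 501.28 W
Step 2: denom = cp * dT = 4186 * 12.74 = 53330
Step 3: m_dot = 501.28 / 53330 = 0.009400 kg/s

0.009400 kg/s


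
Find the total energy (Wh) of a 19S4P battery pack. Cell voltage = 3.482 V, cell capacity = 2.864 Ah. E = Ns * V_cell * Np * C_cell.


V_pack = 19 * 3.482 = 66.158 V
C_pack = 4 * 2.864 = 11.456 Ah
E = V_pack * C_pack = 66.158 * 11.456 = 757.9 Wh

757.9 Wh


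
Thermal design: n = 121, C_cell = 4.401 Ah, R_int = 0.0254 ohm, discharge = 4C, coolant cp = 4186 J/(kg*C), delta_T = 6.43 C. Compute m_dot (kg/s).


Step 1: I = 4 * 4.401 = 17.604 A
Step 2: Q_cell = I^2 * R = 17.604^2 * 0.0254 = 7.8715 W
Step 3: Q_total = 121 * 7.8715 = 952.45 W
Step 4: m_dot = Q_total / (cp * dT) = 952.45 / (4186 * 6.43) = 0.03539 kg/s

0.03539 kg/s


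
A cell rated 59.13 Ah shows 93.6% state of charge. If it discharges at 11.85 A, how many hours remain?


Step 1: remaining = SOC/100 * C_total = 93.6/100 * 59.13 = 55.346 Ah
Step 2: t = remaining / I = 55.346 / 11.85 = 4.671 hr

4.671 hr


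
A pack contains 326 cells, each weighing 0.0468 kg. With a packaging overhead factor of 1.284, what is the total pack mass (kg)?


Cell mass sum = 326 * 0.0468 = 15.257 kg
With overhead 1.284: m_pack = 15.257 * 1.284 = 19.59 kg

19.59 kg


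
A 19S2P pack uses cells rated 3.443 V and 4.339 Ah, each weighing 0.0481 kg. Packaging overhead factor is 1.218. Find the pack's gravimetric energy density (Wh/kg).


Step 1: V_pack = 19 * 3.443 = 65.417 V
Step 2: C_pack = 2 * 4.339 = 8.678 Ah
Step 3: E_pack = V_pack * C_pack = 65.417 * 8.678 = 567.69 Wh
Step 4: m_pack = 19 * 2 * 0.0481 * 1.218 = 2.2263 kg
Step 5: ED = E_pack / m_pack = 567.69 / 2.2263 = 255.0 Wh/kg

255.0 Wh/kg


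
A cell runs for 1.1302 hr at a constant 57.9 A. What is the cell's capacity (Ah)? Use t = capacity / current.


C = I * t = 57.9 * 1.1302 = 65.44 Ah

65.44 Ah


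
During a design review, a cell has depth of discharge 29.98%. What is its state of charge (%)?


SOC = 100 - DOD = 100 - 29.98 = 70.02%

70.02%


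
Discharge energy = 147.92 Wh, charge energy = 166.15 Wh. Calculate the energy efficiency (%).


eta_e = E_dis / E_chg * 100 = 147.92 / 166.15 * 100 = 89.03%

89.03%


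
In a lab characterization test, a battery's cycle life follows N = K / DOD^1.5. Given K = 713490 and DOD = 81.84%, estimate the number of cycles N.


Step 1: DOD^1.5 = 81.84^1.5 = 740.37
Step 2: N = 713490 / 740.37 = 963.7 cycles

963.7 cycles


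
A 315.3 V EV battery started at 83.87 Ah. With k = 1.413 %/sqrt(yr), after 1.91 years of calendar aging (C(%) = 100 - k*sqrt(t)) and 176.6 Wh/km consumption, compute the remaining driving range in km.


Step 1: capacity retention = 100 - 1.413 * sqrt(1.91) = 100 - 1.413 * 1.382 = 98.047%
Step 2: C_now = 83.87 * 98.047/100 = 82.232 Ah
Step 3: E_pack = V * C_now = 315.3 * 82.232 = 25928 Wh
Step 4: range = E_pack / consumption = 25928 / 176.6 = 146.8 km

146.8 km


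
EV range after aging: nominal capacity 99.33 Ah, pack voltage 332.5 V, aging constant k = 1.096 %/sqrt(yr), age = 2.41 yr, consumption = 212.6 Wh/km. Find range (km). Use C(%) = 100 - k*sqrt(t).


Step 1: capacity retention = 100 - 1.096 * sqrt(2.41) = 100 - 1.096 * 1.5524 = 98.299%
Step 2: C_now = 99.33 * 98.299/100 = 97.64 Ah
Step 3: E_pack = V * C_now = 332.5 * 97.64 = 32465 Wh
Step 4: range = E_pack / consumption = 32465 / 212.6 = 152.7 km

152.7 km


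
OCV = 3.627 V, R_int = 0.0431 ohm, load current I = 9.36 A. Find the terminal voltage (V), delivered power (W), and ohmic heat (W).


Step 1: V_terminal = OCV - I*R = 3.627 - 9.36 * 0.0431 = 3.2236 V
Step 2: P_out = V_terminal * I = 3.2236 * 9.36 = 30.17 W
Step 3: Q = I^2 * R = 9.36^2 * 0.0431 = 3.776 W

V=3.2236 V, P=30.17 W, Q=3.776 W


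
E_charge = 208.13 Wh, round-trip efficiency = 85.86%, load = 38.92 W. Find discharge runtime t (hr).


Step 1: E_discharge = eta/100 * E_charge = 85.86/100 * 208.13 = 178.7 Wh
Step 2: t = E_discharge / P = 178.7 / 38.92 = 4.591 hr

4.591 hr


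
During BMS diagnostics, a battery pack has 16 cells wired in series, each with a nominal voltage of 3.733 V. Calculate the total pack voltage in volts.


V_pack = n * V_cell = 16 * 3.733 = 59.728 V

59.728 V


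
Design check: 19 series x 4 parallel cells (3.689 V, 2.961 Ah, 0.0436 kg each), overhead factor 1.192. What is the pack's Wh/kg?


Step 1: V_pack = 19 * 3.689 = 70.091 V
Step 2: C_pack = 4 * 2.961 = 11.844 Ah
Step 3: E_pack = V_pack * C_pack = 70.091 * 11.844 = 830.16 Wh
Step 4: m_pack = 19 * 4 * 0.0436 * 1.192 = 3.9498 kg
Step 5: ED = E_pack / m_pack = 830.16 / 3.9498 = 210.2 Wh/kg

210.2 Wh/kg


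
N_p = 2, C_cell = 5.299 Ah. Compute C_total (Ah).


C_total = 2 * 5.299 = 10.598 Ah

10.598 Ah


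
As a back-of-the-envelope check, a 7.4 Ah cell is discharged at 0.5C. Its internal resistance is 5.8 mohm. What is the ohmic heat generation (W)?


Convert: R = 5.8 mohm = 0.0058 ohm
Step 1: I = C_rate * capacity = 0.5 * 7.4 = 3.7 A
Step 2: Q = I^2 * R = 3.7^2 * 0.0058 = 13.69 * 0.0058 = 0.07940 W

0.07940 W


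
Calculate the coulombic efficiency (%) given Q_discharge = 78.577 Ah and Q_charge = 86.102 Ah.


eta_c = Q_dis / Q_chg * 100 = 78.577 / 86.102 * 100 = 91.26%

91.26%


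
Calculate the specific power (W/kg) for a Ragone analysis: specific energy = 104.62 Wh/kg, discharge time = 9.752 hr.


Specific power = 104.62 Wh/kg / 9.752 hr = 10.73 W/kg

10.73 W/kg


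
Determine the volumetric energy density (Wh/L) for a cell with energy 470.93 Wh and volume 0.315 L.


Volumetric ED = 470.93 Wh / 0.315 L = 1495 Wh/L

1495 Wh/L


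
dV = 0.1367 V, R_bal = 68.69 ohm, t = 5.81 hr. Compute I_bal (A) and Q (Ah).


I_bal = dV / R = 0.1367 / 68.69 = 0.0019901 A
Q = I_bal * t = 0.0019901 * 5.81 = 0.01156 Ah

I=0.0019901 A, Q=0.01156 Ah


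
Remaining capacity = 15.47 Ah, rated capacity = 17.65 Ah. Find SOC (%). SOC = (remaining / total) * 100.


SOC% = 15.47 / 17.65 * 100 = 87.65%

87.65%


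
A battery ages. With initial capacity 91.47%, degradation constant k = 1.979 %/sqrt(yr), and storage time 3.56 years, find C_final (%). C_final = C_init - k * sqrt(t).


sqrt(t) = sqrt(3.56) = 1.8868
C_final = 91.47 - 1.979 * 1.8868 = 87.74%

87.74%


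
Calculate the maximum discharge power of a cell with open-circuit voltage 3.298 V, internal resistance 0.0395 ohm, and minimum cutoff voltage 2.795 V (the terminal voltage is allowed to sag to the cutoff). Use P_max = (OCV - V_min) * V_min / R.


dV = OCV - V_min = 0.503 V (so I_max = dV / R)
P_max = dV * V_min / R = 0.503 * 2.795 / 0.0395 = 35.59 W

35.59 W


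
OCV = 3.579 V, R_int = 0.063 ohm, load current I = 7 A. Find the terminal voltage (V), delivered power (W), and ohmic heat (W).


Step 1: V_terminal = OCV - I*R = 3.579 - 7 * 0.063 = 3.138 V
Step 2: P_out = V_terminal * I = 3.138 * 7 = 21.97 W
Step 3: Q = I^2 * R = 7^2 * 0.063 = 3.087 W

V=3.138 V, P=21.97 W, Q=3.087 W


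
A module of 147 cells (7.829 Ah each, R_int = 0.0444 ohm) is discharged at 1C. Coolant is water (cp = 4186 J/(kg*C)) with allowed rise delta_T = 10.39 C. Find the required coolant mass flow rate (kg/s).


Step 1: I = 1 * 7.829 = 7.829 A
Step 2: Q_cell = I^2 * R = 7.829^2 * 0.0444 = 2.7214 W
Step 3: Q_total = 147 * 2.7214 = 400.05 W
Step 4: m_dot = Q_total / (cp * dT) = 400.05 / (4186 * 10.39) = 0.009198 kg/s

0.009198 kg/s


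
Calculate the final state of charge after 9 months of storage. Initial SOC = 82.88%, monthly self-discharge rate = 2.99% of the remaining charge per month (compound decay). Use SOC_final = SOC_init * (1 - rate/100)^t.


Monthly retention factor = 1 - 2.99/100 = 0.9701
Over 9 months: factor^9 = 0.76094
SOC_final = 82.88 * 0.76094 = 63.07%

63.07%


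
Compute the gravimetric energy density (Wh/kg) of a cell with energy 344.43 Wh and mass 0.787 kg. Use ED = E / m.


ED = E / m = 344.43 / 0.787 = 437.6 Wh/kg

437.6 Wh/kg


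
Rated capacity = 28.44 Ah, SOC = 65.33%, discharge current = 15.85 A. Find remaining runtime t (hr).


Step 1: remaining = SOC/100 * C_total = 65.33/100 * 28.44 = 18.58 Ah
Step 2: t = remaining / I = 18.58 / 15.85 = 1.172 hr

1.172 hr


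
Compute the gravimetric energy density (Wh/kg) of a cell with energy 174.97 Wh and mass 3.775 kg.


Specific energy = 174.97 Wh / 3.775 kg = 46.35 Wh/kg

46.35 Wh/kg


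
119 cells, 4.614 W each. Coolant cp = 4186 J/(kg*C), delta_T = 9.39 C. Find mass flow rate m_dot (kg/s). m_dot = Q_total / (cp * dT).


Q_total = 119 * 4.614 = 549.07 W
m_dot = Q_total / (cp * dT) = 549.07 / (4186 * 9.39) = 0.01397 kg/s

0.01397 kg/s
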